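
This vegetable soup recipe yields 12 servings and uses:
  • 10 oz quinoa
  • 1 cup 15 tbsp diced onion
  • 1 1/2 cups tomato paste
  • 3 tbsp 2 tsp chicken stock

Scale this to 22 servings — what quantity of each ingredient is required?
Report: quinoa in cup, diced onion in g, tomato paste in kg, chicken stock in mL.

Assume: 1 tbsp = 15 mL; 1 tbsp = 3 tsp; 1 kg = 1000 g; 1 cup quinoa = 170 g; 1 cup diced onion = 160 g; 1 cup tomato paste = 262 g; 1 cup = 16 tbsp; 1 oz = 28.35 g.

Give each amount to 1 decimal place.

Scaling factor: 22/12 = 11/6.
quinoa: 10 oz × 11/6 × 28.35 g/oz ÷ 170 g/cup ≈ 3.1 cup
diced onion: (1 cup + 15 tbsp = 1.9375 cup) × 11/6 × 160 g/cup ≈ 568.3 g
tomato paste: 1.5 cup × 11/6 × 262 g/cup ÷ 1000 g/kg ≈ 0.7 kg
chicken stock: (3 tbsp + 2 tsp = 11/3 tbsp) × 11/6 × 15 mL/tbsp ≈ 100.8 mL

quinoa: 3.1 cup; diced onion: 568.3 g; tomato paste: 0.7 kg; chicken stock: 100.8 mL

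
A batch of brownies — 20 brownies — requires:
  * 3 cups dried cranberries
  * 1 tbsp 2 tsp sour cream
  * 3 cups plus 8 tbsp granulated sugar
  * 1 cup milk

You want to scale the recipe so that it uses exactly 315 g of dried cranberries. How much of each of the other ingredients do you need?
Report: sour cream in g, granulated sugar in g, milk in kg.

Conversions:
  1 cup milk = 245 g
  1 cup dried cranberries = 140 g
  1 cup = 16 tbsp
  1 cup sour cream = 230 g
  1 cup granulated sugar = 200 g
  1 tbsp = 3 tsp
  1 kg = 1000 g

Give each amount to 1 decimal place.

sour cream: 18.0 g; granulated sugar: 525.0 g; milk: 0.2 kg

The original recipe has 420 g of dried cranberries, so the scaling factor is 315 ÷ 420 = 3/4 = 0.75.
sour cream: (1 tbsp + 2 tsp = 5/3 tbsp) × 3/4 ÷ 16 tbsp/cup × 230 g/cup ≈ 18.0 g
granulated sugar: (3 cup + 8 tbsp = 3.5 cup) × 3/4 × 200 g/cup = 525.0 g
milk: 1 cup × 3/4 × 245 g/cup ÷ 1000 g/kg ≈ 0.2 kg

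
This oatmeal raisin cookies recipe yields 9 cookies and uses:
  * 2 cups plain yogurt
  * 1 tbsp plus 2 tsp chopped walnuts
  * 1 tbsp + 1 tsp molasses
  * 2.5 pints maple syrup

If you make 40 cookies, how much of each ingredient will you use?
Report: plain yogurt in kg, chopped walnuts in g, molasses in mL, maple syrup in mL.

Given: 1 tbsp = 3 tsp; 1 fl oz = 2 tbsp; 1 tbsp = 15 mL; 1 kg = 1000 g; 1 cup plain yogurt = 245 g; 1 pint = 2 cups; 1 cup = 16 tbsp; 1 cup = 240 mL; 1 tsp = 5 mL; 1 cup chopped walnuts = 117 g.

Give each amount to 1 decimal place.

plain yogurt: 2.2 kg; chopped walnuts: 54.2 g; molasses: 88.9 mL; maple syrup: 5333.3 mL

Scaling factor: 40/9.
plain yogurt: 2 cup × 40/9 × 245 g/cup ÷ 1000 g/kg ≈ 2.2 kg
chopped walnuts: (1 tbsp + 2 tsp = 5/3 tbsp) × 40/9 ÷ 16 tbsp/cup × 117 g/cup ≈ 54.2 g
molasses: (1 tbsp + 1 tsp = 4/3 tbsp) × 40/9 × 15 mL/tbsp ≈ 88.9 mL
maple syrup: 2.5 pint × 40/9 × 2 cup/pint × 240 mL/cup ≈ 5333.3 mL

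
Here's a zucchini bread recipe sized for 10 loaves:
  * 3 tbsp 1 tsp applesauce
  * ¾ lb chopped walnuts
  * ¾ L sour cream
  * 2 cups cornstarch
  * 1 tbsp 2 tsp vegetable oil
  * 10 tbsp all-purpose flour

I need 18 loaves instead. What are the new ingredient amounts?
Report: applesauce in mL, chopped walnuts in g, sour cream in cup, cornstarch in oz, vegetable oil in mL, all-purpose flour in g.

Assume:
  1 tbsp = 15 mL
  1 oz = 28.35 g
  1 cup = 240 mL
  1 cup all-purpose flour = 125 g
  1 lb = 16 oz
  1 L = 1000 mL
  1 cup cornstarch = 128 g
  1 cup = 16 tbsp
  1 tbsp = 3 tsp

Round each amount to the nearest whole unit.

Scaling factor: 18/10 = 9/5 = 1.8.
applesauce: (3 tbsp + 1 tsp = 10/3 tbsp) × 9/5 × 15 mL/tbsp = 90 mL
chopped walnuts: 0.75 lb × 9/5 × 16 oz/lb × 28.35 g/oz ≈ 612 g
sour cream: 0.75 L × 9/5 × 1000 mL/L ÷ 240 mL/cup ≈ 6 cup
cornstarch: 2 cup × 9/5 × 128 g/cup ÷ 28.35 g/oz ≈ 16 oz
vegetable oil: (1 tbsp + 2 tsp = 5/3 tbsp) × 9/5 × 15 mL/tbsp = 45 mL
all-purpose flour: 10 tbsp × 9/5 ÷ 16 tbsp/cup × 125 g/cup ≈ 141 g

applesauce: 90 mL; chopped walnuts: 612 g; sour cream: 6 cup; cornstarch: 16 oz; vegetable oil: 45 mL; all-purpose flour: 141 g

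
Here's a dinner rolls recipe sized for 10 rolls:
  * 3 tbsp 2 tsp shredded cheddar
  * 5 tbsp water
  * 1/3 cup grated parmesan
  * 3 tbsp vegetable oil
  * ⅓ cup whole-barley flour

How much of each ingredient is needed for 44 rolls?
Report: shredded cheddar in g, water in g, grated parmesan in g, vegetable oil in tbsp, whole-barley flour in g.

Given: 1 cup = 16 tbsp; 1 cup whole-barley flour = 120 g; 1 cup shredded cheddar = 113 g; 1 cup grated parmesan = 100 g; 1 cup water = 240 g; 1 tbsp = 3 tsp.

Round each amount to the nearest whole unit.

Scaling factor: 44/10 = 22/5 = 4.4.
shredded cheddar: (3 tbsp + 2 tsp = 11/3 tbsp) × 22/5 ÷ 16 tbsp/cup × 113 g/cup ≈ 114 g
water: 5 tbsp × 22/5 ÷ 16 tbsp/cup × 240 g/cup = 330 g
grated parmesan: 1/3 cup × 22/5 × 100 g/cup ≈ 147 g
vegetable oil: 3 tbsp × 22/5 ≈ 13 tbsp
whole-barley flour: 1/3 cup × 22/5 × 120 g/cup = 176 g

shredded cheddar: 114 g; water: 330 g; grated parmesan: 147 g; vegetable oil: 13 tbsp; whole-barley flour: 176 g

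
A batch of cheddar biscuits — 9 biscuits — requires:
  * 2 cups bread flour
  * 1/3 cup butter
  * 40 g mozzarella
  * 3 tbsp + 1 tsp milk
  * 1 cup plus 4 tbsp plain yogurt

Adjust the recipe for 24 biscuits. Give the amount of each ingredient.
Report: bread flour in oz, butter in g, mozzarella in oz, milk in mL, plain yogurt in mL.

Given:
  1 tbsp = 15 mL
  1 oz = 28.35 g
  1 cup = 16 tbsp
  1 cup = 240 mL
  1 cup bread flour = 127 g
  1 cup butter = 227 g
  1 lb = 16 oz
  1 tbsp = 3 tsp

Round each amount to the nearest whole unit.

Scaling factor: 24/9 = 8/3.
bread flour: 2 cup × 8/3 × 127 g/cup ÷ 28.35 g/oz ≈ 24 oz
butter: 1/3 cup × 8/3 × 227 g/cup ≈ 202 g
mozzarella: 40 g × 8/3 ÷ 28.35 g/oz ≈ 4 oz
milk: (3 tbsp + 1 tsp = 10/3 tbsp) × 8/3 × 15 mL/tbsp ≈ 133 mL
plain yogurt: (1 cup + 4 tbsp = 1.25 cup) × 8/3 × 240 mL/cup = 800 mL

bread flour: 24 oz; butter: 202 g; mozzarella: 4 oz; milk: 133 mL; plain yogurt: 800 mL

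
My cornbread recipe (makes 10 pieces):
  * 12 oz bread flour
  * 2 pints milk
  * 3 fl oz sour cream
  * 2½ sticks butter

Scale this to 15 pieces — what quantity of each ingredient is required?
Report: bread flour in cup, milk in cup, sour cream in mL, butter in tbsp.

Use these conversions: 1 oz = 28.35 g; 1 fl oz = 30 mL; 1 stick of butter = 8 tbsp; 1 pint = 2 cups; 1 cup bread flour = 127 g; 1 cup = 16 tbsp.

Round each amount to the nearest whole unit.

Scaling factor: 15/10 = 3/2 = 1.5.
bread flour: 12 oz × 3/2 × 28.35 g/oz ÷ 127 g/cup ≈ 4 cup
milk: 2 pint × 3/2 × 2 cup/pint = 6 cup
sour cream: 3 fl oz × 3/2 × 30 mL/fl oz = 135 mL
butter: 2.5 stick × 3/2 × 8 tbsp/stick = 30 tbsp

bread flour: 4 cup; milk: 6 cup; sour cream: 135 mL; butter: 30 tbsp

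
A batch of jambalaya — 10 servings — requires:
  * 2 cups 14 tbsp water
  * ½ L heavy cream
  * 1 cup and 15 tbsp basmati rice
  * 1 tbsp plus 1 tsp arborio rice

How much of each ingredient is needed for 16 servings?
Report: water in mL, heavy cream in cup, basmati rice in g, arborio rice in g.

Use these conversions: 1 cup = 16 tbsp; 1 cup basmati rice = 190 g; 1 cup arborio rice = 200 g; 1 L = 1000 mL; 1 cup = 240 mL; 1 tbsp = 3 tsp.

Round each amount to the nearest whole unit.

Scaling factor: 16/10 = 8/5 = 1.6.
water: (2 cup + 14 tbsp = 2.875 cup) × 8/5 × 240 mL/cup = 1104 mL
heavy cream: 0.5 L × 8/5 × 1000 mL/L ÷ 240 mL/cup ≈ 3 cup
basmati rice: (1 cup + 15 tbsp = 1.9375 cup) × 8/5 × 190 g/cup = 589 g
arborio rice: (1 tbsp + 1 tsp = 4/3 tbsp) × 8/5 ÷ 16 tbsp/cup × 200 g/cup ≈ 27 g

water: 1104 mL; heavy cream: 3 cup; basmati rice: 589 g; arborio rice: 27 g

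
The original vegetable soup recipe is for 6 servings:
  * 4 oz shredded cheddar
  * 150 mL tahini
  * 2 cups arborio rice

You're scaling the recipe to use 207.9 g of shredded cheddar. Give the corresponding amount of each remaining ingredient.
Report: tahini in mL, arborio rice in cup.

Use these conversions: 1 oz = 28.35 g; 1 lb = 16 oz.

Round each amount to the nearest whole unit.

tahini: 275 mL; arborio rice: 4 cup

The original recipe has 113.4 g of shredded cheddar, so the scaling factor is 207.9 ÷ 113.4 = 11/6.
tahini: 150 mL × 11/6 = 275 mL
arborio rice: 2 cup × 11/6 ≈ 4 cup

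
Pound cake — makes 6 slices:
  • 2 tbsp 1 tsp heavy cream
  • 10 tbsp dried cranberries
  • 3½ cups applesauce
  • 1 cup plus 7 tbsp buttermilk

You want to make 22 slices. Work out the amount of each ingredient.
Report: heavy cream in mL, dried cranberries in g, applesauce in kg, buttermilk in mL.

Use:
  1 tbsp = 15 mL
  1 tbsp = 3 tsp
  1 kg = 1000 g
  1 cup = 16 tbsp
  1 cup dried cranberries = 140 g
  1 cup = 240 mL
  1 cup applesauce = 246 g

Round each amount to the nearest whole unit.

Scaling factor: 22/6 = 11/3.
heavy cream: (2 tbsp + 1 tsp = 7/3 tbsp) × 11/3 × 15 mL/tbsp ≈ 128 mL
dried cranberries: 10 tbsp × 11/3 ÷ 16 tbsp/cup × 140 g/cup ≈ 321 g
applesauce: 3.5 cup × 11/3 × 246 g/cup ÷ 1000 g/kg ≈ 3 kg
buttermilk: (1 cup + 7 tbsp = 1.4375 cup) × 11/3 × 240 mL/cup = 1265 mL

heavy cream: 128 mL; dried cranberries: 321 g; applesauce: 3 kg; buttermilk: 1265 mL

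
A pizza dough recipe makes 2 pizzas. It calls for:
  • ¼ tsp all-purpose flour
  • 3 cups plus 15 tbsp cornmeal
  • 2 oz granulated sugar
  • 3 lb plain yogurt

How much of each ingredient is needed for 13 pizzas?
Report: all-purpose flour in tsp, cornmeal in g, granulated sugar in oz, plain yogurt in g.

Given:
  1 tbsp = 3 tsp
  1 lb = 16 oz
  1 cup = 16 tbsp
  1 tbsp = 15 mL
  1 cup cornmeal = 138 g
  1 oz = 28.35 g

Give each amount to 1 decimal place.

all-purpose flour: 1.6 tsp; cornmeal: 3531.9 g; granulated sugar: 13.0 oz; plain yogurt: 8845.2 g

Scaling factor: 13/2 = 6.5.
all-purpose flour: 0.25 tsp × 13/2 ≈ 1.6 tsp
cornmeal: (3 cup + 15 tbsp = 3.9375 cup) × 13/2 × 138 g/cup ≈ 3531.9 g
granulated sugar: 2 oz × 13/2 = 13.0 oz
plain yogurt: 3 lb × 13/2 × 16 oz/lb × 28.35 g/oz = 8845.2 g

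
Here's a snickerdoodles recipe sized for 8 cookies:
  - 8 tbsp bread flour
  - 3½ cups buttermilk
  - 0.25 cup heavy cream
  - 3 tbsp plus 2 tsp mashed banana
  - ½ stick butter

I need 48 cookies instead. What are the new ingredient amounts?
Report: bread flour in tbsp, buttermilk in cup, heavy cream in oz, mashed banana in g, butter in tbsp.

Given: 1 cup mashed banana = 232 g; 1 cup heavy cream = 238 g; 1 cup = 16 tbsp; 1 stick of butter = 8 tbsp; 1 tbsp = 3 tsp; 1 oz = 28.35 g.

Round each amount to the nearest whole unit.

bread flour: 48 tbsp; buttermilk: 21 cup; heavy cream: 13 oz; mashed banana: 319 g; butter: 24 tbsp

Scaling factor: 48/8 = 6.
bread flour: 8 tbsp × 6 = 48 tbsp
buttermilk: 3.5 cup × 6 = 21 cup
heavy cream: 0.25 cup × 6 × 238 g/cup ÷ 28.35 g/oz ≈ 13 oz
mashed banana: (3 tbsp + 2 tsp = 11/3 tbsp) × 6 ÷ 16 tbsp/cup × 232 g/cup = 319 g
butter: 0.5 stick × 6 × 8 tbsp/stick = 24 tbsp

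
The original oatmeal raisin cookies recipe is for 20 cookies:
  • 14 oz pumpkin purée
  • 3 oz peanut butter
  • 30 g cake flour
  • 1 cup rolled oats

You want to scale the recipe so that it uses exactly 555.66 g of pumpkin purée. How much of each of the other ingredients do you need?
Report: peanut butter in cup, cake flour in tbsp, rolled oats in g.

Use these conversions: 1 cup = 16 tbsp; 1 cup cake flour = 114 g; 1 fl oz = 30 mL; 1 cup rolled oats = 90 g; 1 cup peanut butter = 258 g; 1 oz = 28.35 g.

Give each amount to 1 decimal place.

The original recipe has 396.9 g of pumpkin purée, so the scaling factor is 555.66 ÷ 396.9 = 7/5 = 1.4.
peanut butter: 3 oz × 7/5 × 28.35 g/oz ÷ 258 g/cup ≈ 0.5 cup
cake flour: 30 g × 7/5 ÷ 114 g/cup × 16 tbsp/cup ≈ 5.9 tbsp
rolled oats: 1 cup × 7/5 × 90 g/cup = 126.0 g

peanut butter: 0.5 cup; cake flour: 5.9 tbsp; rolled oats: 126.0 g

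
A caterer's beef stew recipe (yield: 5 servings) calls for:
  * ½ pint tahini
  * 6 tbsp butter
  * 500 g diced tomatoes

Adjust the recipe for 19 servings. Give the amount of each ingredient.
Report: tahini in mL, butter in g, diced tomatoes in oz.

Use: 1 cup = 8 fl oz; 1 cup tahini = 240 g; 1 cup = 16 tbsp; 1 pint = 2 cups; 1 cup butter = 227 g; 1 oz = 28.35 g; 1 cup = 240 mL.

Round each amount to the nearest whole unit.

Scaling factor: 19/5 = 3.8.
tahini: 0.5 pint × 19/5 × 2 cup/pint × 240 mL/cup = 912 mL
butter: 6 tbsp × 19/5 ÷ 16 tbsp/cup × 227 g/cup ≈ 323 g
diced tomatoes: 500 g × 19/5 ÷ 28.35 g/oz ≈ 67 oz

tahini: 912 mL; butter: 323 g; diced tomatoes: 67 oz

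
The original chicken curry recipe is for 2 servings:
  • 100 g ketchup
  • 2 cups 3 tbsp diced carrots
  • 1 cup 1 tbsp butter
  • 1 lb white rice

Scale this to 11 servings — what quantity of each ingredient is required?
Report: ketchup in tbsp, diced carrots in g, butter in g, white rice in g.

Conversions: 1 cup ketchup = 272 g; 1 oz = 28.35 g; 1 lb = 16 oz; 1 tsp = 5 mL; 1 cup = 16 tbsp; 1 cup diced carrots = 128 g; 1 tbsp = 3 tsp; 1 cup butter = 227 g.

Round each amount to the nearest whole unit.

ketchup: 32 tbsp; diced carrots: 1540 g; butter: 1327 g; white rice: 2495 g

Scaling factor: 11/2 = 5.5.
ketchup: 100 g × 11/2 ÷ 272 g/cup × 16 tbsp/cup ≈ 32 tbsp
diced carrots: (2 cup + 3 tbsp = 2.1875 cup) × 11/2 × 128 g/cup = 1540 g
butter: (1 cup + 1 tbsp = 1.0625 cup) × 11/2 × 227 g/cup ≈ 1327 g
white rice: 1 lb × 11/2 × 16 oz/lb × 28.35 g/oz ≈ 2495 g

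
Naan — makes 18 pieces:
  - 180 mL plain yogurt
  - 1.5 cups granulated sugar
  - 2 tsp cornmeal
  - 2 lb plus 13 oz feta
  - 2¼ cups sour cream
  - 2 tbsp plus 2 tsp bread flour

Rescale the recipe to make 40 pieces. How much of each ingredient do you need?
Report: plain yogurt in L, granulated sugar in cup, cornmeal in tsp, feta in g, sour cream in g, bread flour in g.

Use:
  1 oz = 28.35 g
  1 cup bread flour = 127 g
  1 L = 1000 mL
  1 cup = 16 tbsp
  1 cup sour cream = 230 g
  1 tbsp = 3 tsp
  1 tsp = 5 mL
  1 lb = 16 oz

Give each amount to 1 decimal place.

plain yogurt: 0.4 L; granulated sugar: 3.3 cup; cornmeal: 4.4 tsp; feta: 2835.0 g; sour cream: 1150.0 g; bread flour: 47.0 g

Scaling factor: 40/18 = 20/9.
plain yogurt: 180 mL × 20/9 ÷ 1000 mL/L = 0.4 L
granulated sugar: 1.5 cup × 20/9 ≈ 3.3 cup
cornmeal: 2 tsp × 20/9 ≈ 4.4 tsp
feta: (2 lb + 13 oz = 2.8125 lb) × 20/9 × 16 oz/lb × 28.35 g/oz = 2835.0 g
sour cream: 2.25 cup × 20/9 × 230 g/cup = 1150.0 g
bread flour: (2 tbsp + 2 tsp = 8/3 tbsp) × 20/9 ÷ 16 tbsp/cup × 127 g/cup ≈ 47.0 g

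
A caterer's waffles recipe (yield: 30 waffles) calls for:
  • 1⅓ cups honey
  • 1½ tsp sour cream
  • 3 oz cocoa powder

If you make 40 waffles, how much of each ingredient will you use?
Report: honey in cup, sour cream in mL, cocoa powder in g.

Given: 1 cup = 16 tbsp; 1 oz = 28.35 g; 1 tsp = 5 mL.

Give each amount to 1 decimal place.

Scaling factor: 40/30 = 4/3.
honey: 4/3 cup × 4/3 ≈ 1.8 cup
sour cream: 1.5 tsp × 4/3 × 5 mL/tsp = 10.0 mL
cocoa powder: 3 oz × 4/3 × 28.35 g/oz = 113.4 g

honey: 1.8 cup; sour cream: 10.0 mL; cocoa powder: 113.4 g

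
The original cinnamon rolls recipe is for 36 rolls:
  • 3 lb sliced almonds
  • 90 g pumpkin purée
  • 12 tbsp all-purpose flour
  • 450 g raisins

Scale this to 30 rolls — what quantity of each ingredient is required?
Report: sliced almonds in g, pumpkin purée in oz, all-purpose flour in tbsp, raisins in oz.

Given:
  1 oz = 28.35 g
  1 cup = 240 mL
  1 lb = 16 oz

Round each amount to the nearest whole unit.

sliced almonds: 1134 g; pumpkin purée: 3 oz; all-purpose flour: 10 tbsp; raisins: 13 oz

Scaling factor: 30/36 = 5/6.
sliced almonds: 3 lb × 5/6 × 16 oz/lb × 28.35 g/oz = 1134 g
pumpkin purée: 90 g × 5/6 ÷ 28.35 g/oz ≈ 3 oz
all-purpose flour: 12 tbsp × 5/6 = 10 tbsp
raisins: 450 g × 5/6 ÷ 28.35 g/oz ≈ 13 oz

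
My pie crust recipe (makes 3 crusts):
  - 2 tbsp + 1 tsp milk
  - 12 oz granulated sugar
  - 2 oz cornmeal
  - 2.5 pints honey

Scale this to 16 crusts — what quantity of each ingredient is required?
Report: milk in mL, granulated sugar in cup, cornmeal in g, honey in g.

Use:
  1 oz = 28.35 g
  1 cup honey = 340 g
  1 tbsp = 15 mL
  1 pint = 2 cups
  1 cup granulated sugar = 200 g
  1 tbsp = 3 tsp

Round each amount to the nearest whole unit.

Scaling factor: 16/3.
milk: (2 tbsp + 1 tsp = 7/3 tbsp) × 16/3 × 15 mL/tbsp ≈ 187 mL
granulated sugar: 12 oz × 16/3 × 28.35 g/oz ÷ 200 g/cup ≈ 9 cup
cornmeal: 2 oz × 16/3 × 28.35 g/oz ≈ 302 g
honey: 2.5 pint × 16/3 × 2 cup/pint × 340 g/cup ≈ 9067 g

milk: 187 mL; granulated sugar: 9 cup; cornmeal: 302 g; honey: 9067 g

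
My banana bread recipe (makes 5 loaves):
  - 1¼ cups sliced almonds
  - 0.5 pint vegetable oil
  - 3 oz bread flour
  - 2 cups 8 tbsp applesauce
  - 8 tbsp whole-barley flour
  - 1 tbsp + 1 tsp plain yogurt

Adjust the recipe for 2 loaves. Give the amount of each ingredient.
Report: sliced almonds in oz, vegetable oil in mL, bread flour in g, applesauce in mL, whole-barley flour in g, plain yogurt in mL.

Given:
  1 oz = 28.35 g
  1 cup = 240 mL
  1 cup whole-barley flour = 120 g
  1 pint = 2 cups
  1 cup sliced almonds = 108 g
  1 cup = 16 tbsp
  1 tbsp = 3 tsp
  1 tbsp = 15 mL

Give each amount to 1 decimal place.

Scaling factor: 2/5 = 0.4.
sliced almonds: 1.25 cup × 2/5 × 108 g/cup ÷ 28.35 g/oz ≈ 1.9 oz
vegetable oil: 0.5 pint × 2/5 × 2 cup/pint × 240 mL/cup = 96.0 mL
bread flour: 3 oz × 2/5 × 28.35 g/oz ≈ 34.0 g
applesauce: (2 cup + 8 tbsp = 2.5 cup) × 2/5 × 240 mL/cup = 240.0 mL
whole-barley flour: 8 tbsp × 2/5 ÷ 16 tbsp/cup × 120 g/cup = 24.0 g
plain yogurt: (1 tbsp + 1 tsp = 4/3 tbsp) × 2/5 × 15 mL/tbsp = 8.0 mL

sliced almonds: 1.9 oz; vegetable oil: 96.0 mL; bread flour: 34.0 g; applesauce: 240.0 mL; whole-barley flour: 24.0 g; plain yogurt: 8.0 mL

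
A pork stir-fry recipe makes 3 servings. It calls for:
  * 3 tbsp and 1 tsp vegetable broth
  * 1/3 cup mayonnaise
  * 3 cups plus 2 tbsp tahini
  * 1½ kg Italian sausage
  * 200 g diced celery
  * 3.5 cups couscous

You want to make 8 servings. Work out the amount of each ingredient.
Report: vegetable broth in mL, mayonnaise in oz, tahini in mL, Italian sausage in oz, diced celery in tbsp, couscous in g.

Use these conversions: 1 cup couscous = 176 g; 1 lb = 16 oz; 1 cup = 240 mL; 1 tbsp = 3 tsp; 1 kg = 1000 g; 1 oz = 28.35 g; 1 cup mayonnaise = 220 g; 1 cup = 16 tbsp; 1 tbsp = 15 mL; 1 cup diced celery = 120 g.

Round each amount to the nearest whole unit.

Scaling factor: 8/3.
vegetable broth: (3 tbsp + 1 tsp = 10/3 tbsp) × 8/3 × 15 mL/tbsp ≈ 133 mL
mayonnaise: 1/3 cup × 8/3 × 220 g/cup ÷ 28.35 g/oz ≈ 7 oz
tahini: (3 cup + 2 tbsp = 3.125 cup) × 8/3 × 240 mL/cup = 2000 mL
Italian sausage: 1.5 kg × 8/3 × 1000 g/kg ÷ 28.35 g/oz ≈ 141 oz
diced celery: 200 g × 8/3 ÷ 120 g/cup × 16 tbsp/cup ≈ 71 tbsp
couscous: 3.5 cup × 8/3 × 176 g/cup ≈ 1643 g

vegetable broth: 133 mL; mayonnaise: 7 oz; tahini: 2000 mL; Italian sausage: 141 oz; diced celery: 71 tbsp; couscous: 1643 g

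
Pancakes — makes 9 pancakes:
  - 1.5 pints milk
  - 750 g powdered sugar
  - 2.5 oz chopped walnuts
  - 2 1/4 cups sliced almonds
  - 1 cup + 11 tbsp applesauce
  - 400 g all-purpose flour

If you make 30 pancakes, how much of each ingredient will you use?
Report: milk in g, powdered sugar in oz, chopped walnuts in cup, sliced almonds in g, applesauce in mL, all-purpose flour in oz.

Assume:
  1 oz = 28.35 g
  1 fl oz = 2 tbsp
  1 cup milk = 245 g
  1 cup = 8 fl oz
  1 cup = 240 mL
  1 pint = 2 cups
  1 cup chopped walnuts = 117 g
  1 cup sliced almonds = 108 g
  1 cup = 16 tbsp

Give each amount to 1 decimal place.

Scaling factor: 30/9 = 10/3.
milk: 1.5 pint × 10/3 × 2 cup/pint × 245 g/cup = 2450.0 g
powdered sugar: 750 g × 10/3 ÷ 28.35 g/oz ≈ 88.2 oz
chopped walnuts: 2.5 oz × 10/3 × 28.35 g/oz ÷ 117 g/cup ≈ 2.0 cup
sliced almonds: 2.25 cup × 10/3 × 108 g/cup = 810.0 g
applesauce: (1 cup + 11 tbsp = 1.6875 cup) × 10/3 × 240 mL/cup = 1350.0 mL
all-purpose flour: 400 g × 10/3 ÷ 28.35 g/oz ≈ 47.0 oz

milk: 2450.0 g; powdered sugar: 88.2 oz; chopped walnuts: 2.0 cup; sliced almonds: 810.0 g; applesauce: 1350.0 mL; all-purpose flour: 47.0 oz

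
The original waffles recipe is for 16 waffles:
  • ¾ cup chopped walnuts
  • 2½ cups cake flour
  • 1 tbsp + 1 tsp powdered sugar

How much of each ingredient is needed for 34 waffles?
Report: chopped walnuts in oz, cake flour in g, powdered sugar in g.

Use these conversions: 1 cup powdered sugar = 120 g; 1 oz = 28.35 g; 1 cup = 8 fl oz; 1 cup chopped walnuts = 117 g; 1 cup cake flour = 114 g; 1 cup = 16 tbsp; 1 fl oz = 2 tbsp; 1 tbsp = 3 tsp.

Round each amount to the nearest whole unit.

chopped walnuts: 7 oz; cake flour: 606 g; powdered sugar: 21 g

Scaling factor: 34/16 = 17/8 = 2.125.
chopped walnuts: 0.75 cup × 17/8 × 117 g/cup ÷ 28.35 g/oz ≈ 7 oz
cake flour: 2.5 cup × 17/8 × 114 g/cup ≈ 606 g
powdered sugar: (1 tbsp + 1 tsp = 4/3 tbsp) × 17/8 ÷ 16 tbsp/cup × 120 g/cup ≈ 21 g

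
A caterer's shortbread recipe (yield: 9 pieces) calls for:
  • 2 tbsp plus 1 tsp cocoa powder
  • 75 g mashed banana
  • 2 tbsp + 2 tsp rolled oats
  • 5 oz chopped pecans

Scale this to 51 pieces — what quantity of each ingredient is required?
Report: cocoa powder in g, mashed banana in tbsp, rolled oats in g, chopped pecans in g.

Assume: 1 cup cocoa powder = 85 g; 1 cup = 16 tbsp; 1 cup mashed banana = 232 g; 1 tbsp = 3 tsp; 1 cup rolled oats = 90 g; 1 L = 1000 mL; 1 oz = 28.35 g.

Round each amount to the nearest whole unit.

cocoa powder: 70 g; mashed banana: 29 tbsp; rolled oats: 85 g; chopped pecans: 803 g

Scaling factor: 51/9 = 17/3.
cocoa powder: (2 tbsp + 1 tsp = 7/3 tbsp) × 17/3 ÷ 16 tbsp/cup × 85 g/cup ≈ 70 g
mashed banana: 75 g × 17/3 ÷ 232 g/cup × 16 tbsp/cup ≈ 29 tbsp
rolled oats: (2 tbsp + 2 tsp = 8/3 tbsp) × 17/3 ÷ 16 tbsp/cup × 90 g/cup = 85 g
chopped pecans: 5 oz × 17/3 × 28.35 g/oz ≈ 803 g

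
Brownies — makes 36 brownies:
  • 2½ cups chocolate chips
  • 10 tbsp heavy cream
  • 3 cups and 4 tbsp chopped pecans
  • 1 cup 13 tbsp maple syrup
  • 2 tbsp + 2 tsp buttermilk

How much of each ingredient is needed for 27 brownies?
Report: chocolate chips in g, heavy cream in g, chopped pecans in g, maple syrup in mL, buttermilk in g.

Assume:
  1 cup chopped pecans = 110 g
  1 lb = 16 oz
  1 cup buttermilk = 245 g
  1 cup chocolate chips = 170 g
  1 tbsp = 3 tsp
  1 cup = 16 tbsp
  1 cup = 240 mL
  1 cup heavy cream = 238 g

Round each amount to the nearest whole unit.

Scaling factor: 27/36 = 3/4 = 0.75.
chocolate chips: 2.5 cup × 3/4 × 170 g/cup ≈ 319 g
heavy cream: 10 tbsp × 3/4 ÷ 16 tbsp/cup × 238 g/cup ≈ 112 g
chopped pecans: (3 cup + 4 tbsp = 3.25 cup) × 3/4 × 110 g/cup ≈ 268 g
maple syrup: (1 cup + 13 tbsp = 1.8125 cup) × 3/4 × 240 mL/cup ≈ 326 mL
buttermilk: (2 tbsp + 2 tsp = 8/3 tbsp) × 3/4 ÷ 16 tbsp/cup × 245 g/cup ≈ 31 g

chocolate chips: 319 g; heavy cream: 112 g; chopped pecans: 268 g; maple syrup: 326 mL; buttermilk: 31 g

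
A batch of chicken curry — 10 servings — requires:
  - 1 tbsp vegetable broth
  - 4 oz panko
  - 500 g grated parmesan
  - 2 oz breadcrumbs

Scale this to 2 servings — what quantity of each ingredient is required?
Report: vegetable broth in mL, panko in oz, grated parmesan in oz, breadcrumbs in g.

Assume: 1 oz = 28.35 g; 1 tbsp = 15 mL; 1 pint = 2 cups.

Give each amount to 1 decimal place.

Scaling factor: 2/10 = 1/5 = 0.2.
vegetable broth: 1 tbsp × 1/5 × 15 mL/tbsp = 3.0 mL
panko: 4 oz × 1/5 = 0.8 oz
grated parmesan: 500 g × 1/5 ÷ 28.35 g/oz ≈ 3.5 oz
breadcrumbs: 2 oz × 1/5 × 28.35 g/oz ≈ 11.3 g

vegetable broth: 3.0 mL; panko: 0.8 oz; grated parmesan: 3.5 oz; breadcrumbs: 11.3 g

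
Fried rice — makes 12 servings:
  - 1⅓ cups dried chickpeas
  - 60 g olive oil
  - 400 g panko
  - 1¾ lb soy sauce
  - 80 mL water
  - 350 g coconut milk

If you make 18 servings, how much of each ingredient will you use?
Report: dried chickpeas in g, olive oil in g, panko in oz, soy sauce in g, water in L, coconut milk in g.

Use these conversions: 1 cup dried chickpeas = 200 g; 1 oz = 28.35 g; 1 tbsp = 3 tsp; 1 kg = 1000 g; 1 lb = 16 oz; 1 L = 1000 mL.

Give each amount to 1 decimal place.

Scaling factor: 18/12 = 3/2 = 1.5.
dried chickpeas: 4/3 cup × 3/2 × 200 g/cup = 400.0 g
olive oil: 60 g × 3/2 = 90.0 g
panko: 400 g × 3/2 ÷ 28.35 g/oz ≈ 21.2 oz
soy sauce: 1.75 lb × 3/2 × 16 oz/lb × 28.35 g/oz = 1190.7 g
water: 80 mL × 3/2 ÷ 1000 mL/L ≈ 0.1 L
coconut milk: 350 g × 3/2 = 525.0 g

dried chickpeas: 400.0 g; olive oil: 90.0 g; panko: 21.2 oz; soy sauce: 1190.7 g; water: 0.1 L; coconut milk: 525.0 g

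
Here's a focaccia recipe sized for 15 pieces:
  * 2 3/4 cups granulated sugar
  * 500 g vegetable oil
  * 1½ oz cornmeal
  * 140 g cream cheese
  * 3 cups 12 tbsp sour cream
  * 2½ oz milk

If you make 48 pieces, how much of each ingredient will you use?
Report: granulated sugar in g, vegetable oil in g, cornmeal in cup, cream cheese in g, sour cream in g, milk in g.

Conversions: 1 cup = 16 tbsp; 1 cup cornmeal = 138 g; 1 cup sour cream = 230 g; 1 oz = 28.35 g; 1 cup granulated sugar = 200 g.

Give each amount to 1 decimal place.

granulated sugar: 1760.0 g; vegetable oil: 1600.0 g; cornmeal: 1.0 cup; cream cheese: 448.0 g; sour cream: 2760.0 g; milk: 226.8 g

Scaling factor: 48/15 = 16/5 = 3.2.
granulated sugar: 2.75 cup × 16/5 × 200 g/cup = 1760.0 g
vegetable oil: 500 g × 16/5 = 1600.0 g
cornmeal: 1.5 oz × 16/5 × 28.35 g/oz ÷ 138 g/cup ≈ 1.0 cup
cream cheese: 140 g × 16/5 = 448.0 g
sour cream: (3 cup + 12 tbsp = 3.75 cup) × 16/5 × 230 g/cup = 2760.0 g
milk: 2.5 oz × 16/5 × 28.35 g/oz = 226.8 g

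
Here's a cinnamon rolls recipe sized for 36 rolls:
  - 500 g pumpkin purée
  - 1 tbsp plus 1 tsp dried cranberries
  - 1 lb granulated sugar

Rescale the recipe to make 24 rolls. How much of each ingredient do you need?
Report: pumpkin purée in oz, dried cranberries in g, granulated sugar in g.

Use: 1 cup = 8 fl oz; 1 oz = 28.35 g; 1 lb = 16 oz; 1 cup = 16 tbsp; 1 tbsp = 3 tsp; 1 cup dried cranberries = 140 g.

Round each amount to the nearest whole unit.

pumpkin purée: 12 oz; dried cranberries: 8 g; granulated sugar: 302 g

Scaling factor: 24/36 = 2/3.
pumpkin purée: 500 g × 2/3 ÷ 28.35 g/oz ≈ 12 oz
dried cranberries: (1 tbsp + 1 tsp = 4/3 tbsp) × 2/3 ÷ 16 tbsp/cup × 140 g/cup ≈ 8 g
granulated sugar: 1 lb × 2/3 × 16 oz/lb × 28.35 g/oz ≈ 302 g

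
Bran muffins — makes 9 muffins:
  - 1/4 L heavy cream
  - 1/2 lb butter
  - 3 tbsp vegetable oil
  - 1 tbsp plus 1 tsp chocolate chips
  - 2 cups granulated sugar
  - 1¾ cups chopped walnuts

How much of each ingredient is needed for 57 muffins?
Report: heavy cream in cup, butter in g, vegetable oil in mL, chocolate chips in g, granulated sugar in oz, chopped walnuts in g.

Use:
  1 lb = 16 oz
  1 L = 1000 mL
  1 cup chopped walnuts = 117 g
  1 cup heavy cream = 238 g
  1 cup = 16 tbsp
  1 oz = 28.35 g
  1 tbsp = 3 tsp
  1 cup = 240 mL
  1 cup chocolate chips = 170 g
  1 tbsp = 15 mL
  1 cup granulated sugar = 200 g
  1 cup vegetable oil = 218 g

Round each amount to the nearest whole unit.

Scaling factor: 57/9 = 19/3.
heavy cream: 0.25 L × 19/3 × 1000 mL/L ÷ 240 mL/cup ≈ 7 cup
butter: 0.5 lb × 19/3 × 16 oz/lb × 28.35 g/oz ≈ 1436 g
vegetable oil: 3 tbsp × 19/3 × 15 mL/tbsp = 285 mL
chocolate chips: (1 tbsp + 1 tsp = 4/3 tbsp) × 19/3 ÷ 16 tbsp/cup × 170 g/cup ≈ 90 g
granulated sugar: 2 cup × 19/3 × 200 g/cup ÷ 28.35 g/oz ≈ 89 oz
chopped walnuts: 1.75 cup × 19/3 × 117 g/cup ≈ 1297 g

heavy cream: 7 cup; butter: 1436 g; vegetable oil: 285 mL; chocolate chips: 90 g; granulated sugar: 89 oz; chopped walnuts: 1297 g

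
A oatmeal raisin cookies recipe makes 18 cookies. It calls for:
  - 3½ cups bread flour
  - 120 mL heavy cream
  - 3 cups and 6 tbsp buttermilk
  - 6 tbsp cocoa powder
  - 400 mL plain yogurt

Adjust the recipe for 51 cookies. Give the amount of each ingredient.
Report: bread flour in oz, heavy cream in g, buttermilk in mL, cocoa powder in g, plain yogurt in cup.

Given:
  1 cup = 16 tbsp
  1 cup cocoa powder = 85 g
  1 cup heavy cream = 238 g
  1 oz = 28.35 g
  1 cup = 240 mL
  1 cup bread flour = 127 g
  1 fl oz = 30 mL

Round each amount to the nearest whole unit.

bread flour: 44 oz; heavy cream: 337 g; buttermilk: 2295 mL; cocoa powder: 90 g; plain yogurt: 5 cup

Scaling factor: 51/18 = 17/6.
bread flour: 3.5 cup × 17/6 × 127 g/cup ÷ 28.35 g/oz ≈ 44 oz
heavy cream: 120 mL × 17/6 ÷ 240 mL/cup × 238 g/cup ≈ 337 g
buttermilk: (3 cup + 6 tbsp = 3.375 cup) × 17/6 × 240 mL/cup = 2295 mL
cocoa powder: 6 tbsp × 17/6 ÷ 16 tbsp/cup × 85 g/cup ≈ 90 g
plain yogurt: 400 mL × 17/6 ÷ 240 mL/cup ≈ 5 cup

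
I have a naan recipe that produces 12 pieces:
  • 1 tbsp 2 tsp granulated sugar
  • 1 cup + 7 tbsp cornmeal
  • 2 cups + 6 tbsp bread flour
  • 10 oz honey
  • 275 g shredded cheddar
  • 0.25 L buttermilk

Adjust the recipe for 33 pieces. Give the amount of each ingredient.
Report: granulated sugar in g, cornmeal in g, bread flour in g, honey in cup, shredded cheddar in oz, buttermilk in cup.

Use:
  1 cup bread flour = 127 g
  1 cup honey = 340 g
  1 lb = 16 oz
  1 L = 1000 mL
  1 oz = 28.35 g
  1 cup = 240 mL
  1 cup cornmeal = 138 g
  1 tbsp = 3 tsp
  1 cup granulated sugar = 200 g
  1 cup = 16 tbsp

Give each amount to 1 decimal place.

Scaling factor: 33/12 = 11/4 = 2.75.
granulated sugar: (1 tbsp + 2 tsp = 5/3 tbsp) × 11/4 ÷ 16 tbsp/cup × 200 g/cup ≈ 57.3 g
cornmeal: (1 cup + 7 tbsp = 1.4375 cup) × 11/4 × 138 g/cup ≈ 545.5 g
bread flour: (2 cup + 6 tbsp = 2.375 cup) × 11/4 × 127 g/cup ≈ 829.5 g
honey: 10 oz × 11/4 × 28.35 g/oz ÷ 340 g/cup ≈ 2.3 cup
shredded cheddar: 275 g × 11/4 ÷ 28.35 g/oz ≈ 26.7 oz
buttermilk: 0.25 L × 11/4 × 1000 mL/L ÷ 240 mL/cup ≈ 2.9 cup

granulated sugar: 57.3 g; cornmeal: 545.5 g; bread flour: 829.5 g; honey: 2.3 cup; shredded cheddar: 26.7 oz; buttermilk: 2.9 cup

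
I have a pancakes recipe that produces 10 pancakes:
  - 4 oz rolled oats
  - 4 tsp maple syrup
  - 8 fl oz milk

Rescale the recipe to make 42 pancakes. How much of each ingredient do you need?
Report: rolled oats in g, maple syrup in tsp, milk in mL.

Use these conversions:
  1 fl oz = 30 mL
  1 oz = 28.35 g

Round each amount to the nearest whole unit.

Scaling factor: 42/10 = 21/5 = 4.2.
rolled oats: 4 oz × 21/5 × 28.35 g/oz ≈ 476 g
maple syrup: 4 tsp × 21/5 ≈ 17 tsp
milk: 8 fl oz × 21/5 × 30 mL/fl oz = 1008 mL

rolled oats: 476 g; maple syrup: 17 tsp; milk: 1008 mL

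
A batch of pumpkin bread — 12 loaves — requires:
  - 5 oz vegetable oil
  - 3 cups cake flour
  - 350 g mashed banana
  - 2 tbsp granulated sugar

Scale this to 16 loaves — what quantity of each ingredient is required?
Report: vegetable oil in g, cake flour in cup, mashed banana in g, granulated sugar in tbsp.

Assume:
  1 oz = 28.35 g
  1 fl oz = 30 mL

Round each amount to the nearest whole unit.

Scaling factor: 16/12 = 4/3.
vegetable oil: 5 oz × 4/3 × 28.35 g/oz = 189 g
cake flour: 3 cup × 4/3 = 4 cup
mashed banana: 350 g × 4/3 ≈ 467 g
granulated sugar: 2 tbsp × 4/3 ≈ 3 tbsp

vegetable oil: 189 g; cake flour: 4 cup; mashed banana: 467 g; granulated sugar: 3 tbsp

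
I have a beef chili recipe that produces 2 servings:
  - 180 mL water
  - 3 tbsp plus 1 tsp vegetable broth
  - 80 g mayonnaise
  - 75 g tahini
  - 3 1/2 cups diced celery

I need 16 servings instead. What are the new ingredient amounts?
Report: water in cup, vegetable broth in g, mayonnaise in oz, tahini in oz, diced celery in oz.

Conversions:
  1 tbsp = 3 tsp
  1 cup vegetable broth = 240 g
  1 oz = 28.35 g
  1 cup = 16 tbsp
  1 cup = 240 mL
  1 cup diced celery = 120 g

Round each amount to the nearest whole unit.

Scaling factor: 16/2 = 8.
water: 180 mL × 8 ÷ 240 mL/cup = 6 cup
vegetable broth: (3 tbsp + 1 tsp = 10/3 tbsp) × 8 ÷ 16 tbsp/cup × 240 g/cup = 400 g
mayonnaise: 80 g × 8 ÷ 28.35 g/oz ≈ 23 oz
tahini: 75 g × 8 ÷ 28.35 g/oz ≈ 21 oz
diced celery: 3.5 cup × 8 × 120 g/cup ÷ 28.35 g/oz ≈ 119 oz

water: 6 cup; vegetable broth: 400 g; mayonnaise: 23 oz; tahini: 21 oz; diced celery: 119 oz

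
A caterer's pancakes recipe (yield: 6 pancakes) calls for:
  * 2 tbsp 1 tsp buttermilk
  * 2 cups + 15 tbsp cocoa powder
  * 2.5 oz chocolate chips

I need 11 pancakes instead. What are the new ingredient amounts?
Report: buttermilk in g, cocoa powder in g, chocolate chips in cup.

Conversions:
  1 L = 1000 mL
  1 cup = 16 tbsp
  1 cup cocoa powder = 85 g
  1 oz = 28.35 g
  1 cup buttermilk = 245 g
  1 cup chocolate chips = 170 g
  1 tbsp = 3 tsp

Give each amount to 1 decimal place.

Scaling factor: 11/6.
buttermilk: (2 tbsp + 1 tsp = 7/3 tbsp) × 11/6 ÷ 16 tbsp/cup × 245 g/cup ≈ 65.5 g
cocoa powder: (2 cup + 15 tbsp = 2.9375 cup) × 11/6 × 85 g/cup ≈ 457.8 g
chocolate chips: 2.5 oz × 11/6 × 28.35 g/oz ÷ 170 g/cup ≈ 0.8 cup

buttermilk: 65.5 g; cocoa powder: 457.8 g; chocolate chips: 0.8 cup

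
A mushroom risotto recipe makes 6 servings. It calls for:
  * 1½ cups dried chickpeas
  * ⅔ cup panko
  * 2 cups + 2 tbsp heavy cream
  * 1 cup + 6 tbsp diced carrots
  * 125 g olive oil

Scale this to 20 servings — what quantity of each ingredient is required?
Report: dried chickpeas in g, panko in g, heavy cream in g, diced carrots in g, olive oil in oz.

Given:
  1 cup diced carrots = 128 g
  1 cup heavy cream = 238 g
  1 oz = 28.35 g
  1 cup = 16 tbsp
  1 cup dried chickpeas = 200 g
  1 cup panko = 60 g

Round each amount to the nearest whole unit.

Scaling factor: 20/6 = 10/3.
dried chickpeas: 1.5 cup × 10/3 × 200 g/cup = 1000 g
panko: 2/3 cup × 10/3 × 60 g/cup ≈ 133 g
heavy cream: (2 cup + 2 tbsp = 2.125 cup) × 10/3 × 238 g/cup ≈ 1686 g
diced carrots: (1 cup + 6 tbsp = 1.375 cup) × 10/3 × 128 g/cup ≈ 587 g
olive oil: 125 g × 10/3 ÷ 28.35 g/oz ≈ 15 oz

dried chickpeas: 1000 g; panko: 133 g; heavy cream: 1686 g; diced carrots: 587 g; olive oil: 15 oz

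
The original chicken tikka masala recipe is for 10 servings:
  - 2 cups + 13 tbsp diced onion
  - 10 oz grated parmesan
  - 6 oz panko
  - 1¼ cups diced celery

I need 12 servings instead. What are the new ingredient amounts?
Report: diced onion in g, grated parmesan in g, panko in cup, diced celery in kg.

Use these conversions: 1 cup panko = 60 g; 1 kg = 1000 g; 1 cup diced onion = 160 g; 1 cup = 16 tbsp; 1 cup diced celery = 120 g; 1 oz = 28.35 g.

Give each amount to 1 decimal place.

Scaling factor: 12/10 = 6/5 = 1.2.
diced onion: (2 cup + 13 tbsp = 2.8125 cup) × 6/5 × 160 g/cup = 540.0 g
grated parmesan: 10 oz × 6/5 × 28.35 g/oz = 340.2 g
panko: 6 oz × 6/5 × 28.35 g/oz ÷ 60 g/cup ≈ 3.4 cup
diced celery: 1.25 cup × 6/5 × 120 g/cup ÷ 1000 g/kg ≈ 0.2 kg

diced onion: 540.0 g; grated parmesan: 340.2 g; panko: 3.4 cup; diced celery: 0.2 kg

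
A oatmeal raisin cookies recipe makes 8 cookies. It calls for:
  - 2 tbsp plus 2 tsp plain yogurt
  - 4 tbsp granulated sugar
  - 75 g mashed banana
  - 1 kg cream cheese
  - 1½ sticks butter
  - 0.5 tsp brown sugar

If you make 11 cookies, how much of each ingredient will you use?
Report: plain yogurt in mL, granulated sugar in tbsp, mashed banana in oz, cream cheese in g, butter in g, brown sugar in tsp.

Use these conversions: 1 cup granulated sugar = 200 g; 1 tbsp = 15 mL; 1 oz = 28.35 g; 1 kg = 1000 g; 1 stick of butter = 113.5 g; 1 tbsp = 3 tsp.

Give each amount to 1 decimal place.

plain yogurt: 55.0 mL; granulated sugar: 5.5 tbsp; mashed banana: 3.6 oz; cream cheese: 1375.0 g; butter: 234.1 g; brown sugar: 0.7 tsp

Scaling factor: 11/8 = 1.375.
plain yogurt: (2 tbsp + 2 tsp = 8/3 tbsp) × 11/8 × 15 mL/tbsp = 55.0 mL
granulated sugar: 4 tbsp × 11/8 = 5.5 tbsp
mashed banana: 75 g × 11/8 ÷ 28.35 g/oz ≈ 3.6 oz
cream cheese: 1 kg × 11/8 × 1000 g/kg = 1375.0 g
butter: 1.5 stick × 11/8 × 113.5 g/stick ≈ 234.1 g
brown sugar: 0.5 tsp × 11/8 ≈ 0.7 tsp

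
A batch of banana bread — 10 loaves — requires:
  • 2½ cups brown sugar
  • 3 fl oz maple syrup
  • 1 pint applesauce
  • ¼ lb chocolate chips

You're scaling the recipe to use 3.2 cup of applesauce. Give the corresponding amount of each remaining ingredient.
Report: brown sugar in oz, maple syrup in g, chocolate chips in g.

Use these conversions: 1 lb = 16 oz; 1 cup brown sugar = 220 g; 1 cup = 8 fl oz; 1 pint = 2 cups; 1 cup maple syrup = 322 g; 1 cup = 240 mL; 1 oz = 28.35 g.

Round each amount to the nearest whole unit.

brown sugar: 31 oz; maple syrup: 193 g; chocolate chips: 181 g

The original recipe has 2 cup of applesauce, so the scaling factor is 3.2 ÷ 2 = 8/5 = 1.6.
brown sugar: 2.5 cup × 8/5 × 220 g/cup ÷ 28.35 g/oz ≈ 31 oz
maple syrup: 3 fl oz × 8/5 ÷ 8 fl oz/cup × 322 g/cup ≈ 193 g
chocolate chips: 0.25 lb × 8/5 × 16 oz/lb × 28.35 g/oz ≈ 181 g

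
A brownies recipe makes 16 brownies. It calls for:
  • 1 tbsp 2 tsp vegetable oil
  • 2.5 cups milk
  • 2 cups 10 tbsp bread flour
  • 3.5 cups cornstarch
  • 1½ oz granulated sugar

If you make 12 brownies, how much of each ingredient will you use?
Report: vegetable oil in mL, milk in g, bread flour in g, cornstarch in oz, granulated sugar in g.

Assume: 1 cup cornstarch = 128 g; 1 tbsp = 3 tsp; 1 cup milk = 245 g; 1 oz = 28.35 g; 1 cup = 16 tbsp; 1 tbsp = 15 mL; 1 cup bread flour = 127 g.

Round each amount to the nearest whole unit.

Scaling factor: 12/16 = 3/4 = 0.75.
vegetable oil: (1 tbsp + 2 tsp = 5/3 tbsp) × 3/4 × 15 mL/tbsp ≈ 19 mL
milk: 2.5 cup × 3/4 × 245 g/cup ≈ 459 g
bread flour: (2 cup + 10 tbsp = 2.625 cup) × 3/4 × 127 g/cup ≈ 250 g
cornstarch: 3.5 cup × 3/4 × 128 g/cup ÷ 28.35 g/oz ≈ 12 oz
granulated sugar: 1.5 oz × 3/4 × 28.35 g/oz ≈ 32 g

vegetable oil: 19 mL; milk: 459 g; bread flour: 250 g; cornstarch: 12 oz; granulated sugar: 32 g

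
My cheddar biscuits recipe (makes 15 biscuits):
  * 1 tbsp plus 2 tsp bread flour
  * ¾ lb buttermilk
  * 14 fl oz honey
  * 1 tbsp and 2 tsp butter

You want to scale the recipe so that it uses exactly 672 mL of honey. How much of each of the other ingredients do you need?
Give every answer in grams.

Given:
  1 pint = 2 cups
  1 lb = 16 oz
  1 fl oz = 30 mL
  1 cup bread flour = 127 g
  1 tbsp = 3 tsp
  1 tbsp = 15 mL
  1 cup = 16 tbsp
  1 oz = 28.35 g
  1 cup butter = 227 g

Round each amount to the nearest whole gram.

The original recipe has 420 mL of honey, so the scaling factor is 672 ÷ 420 = 8/5 = 1.6.
bread flour: (1 tbsp + 2 tsp = 5/3 tbsp) × 8/5 ÷ 16 tbsp/cup × 127 g/cup ≈ 21 g
buttermilk: 0.75 lb × 8/5 × 16 oz/lb × 28.35 g/oz ≈ 544 g
butter: (1 tbsp + 2 tsp = 5/3 tbsp) × 8/5 ÷ 16 tbsp/cup × 227 g/cup ≈ 38 g

bread flour: 21 g; buttermilk: 544 g; butter: 38 g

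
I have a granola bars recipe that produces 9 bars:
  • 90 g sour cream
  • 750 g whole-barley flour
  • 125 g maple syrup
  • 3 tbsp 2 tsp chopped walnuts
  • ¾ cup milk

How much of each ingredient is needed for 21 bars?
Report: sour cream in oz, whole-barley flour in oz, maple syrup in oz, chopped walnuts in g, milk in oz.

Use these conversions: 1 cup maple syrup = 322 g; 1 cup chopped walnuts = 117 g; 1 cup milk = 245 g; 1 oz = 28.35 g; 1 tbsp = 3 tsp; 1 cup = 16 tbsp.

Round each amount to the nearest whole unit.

sour cream: 7 oz; whole-barley flour: 62 oz; maple syrup: 10 oz; chopped walnuts: 63 g; milk: 15 oz

Scaling factor: 21/9 = 7/3.
sour cream: 90 g × 7/3 ÷ 28.35 g/oz ≈ 7 oz
whole-barley flour: 750 g × 7/3 ÷ 28.35 g/oz ≈ 62 oz
maple syrup: 125 g × 7/3 ÷ 28.35 g/oz ≈ 10 oz
chopped walnuts: (3 tbsp + 2 tsp = 11/3 tbsp) × 7/3 ÷ 16 tbsp/cup × 117 g/cup ≈ 63 g
milk: 0.75 cup × 7/3 × 245 g/cup ÷ 28.35 g/oz ≈ 15 oz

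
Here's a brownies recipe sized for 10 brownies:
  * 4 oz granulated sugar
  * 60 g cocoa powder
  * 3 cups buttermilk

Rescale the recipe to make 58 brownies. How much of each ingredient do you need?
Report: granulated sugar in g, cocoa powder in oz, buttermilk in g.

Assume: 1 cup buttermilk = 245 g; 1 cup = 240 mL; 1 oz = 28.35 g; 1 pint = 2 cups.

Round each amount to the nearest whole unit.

granulated sugar: 658 g; cocoa powder: 12 oz; buttermilk: 4263 g

Scaling factor: 58/10 = 29/5 = 5.8.
granulated sugar: 4 oz × 29/5 × 28.35 g/oz ≈ 658 g
cocoa powder: 60 g × 29/5 ÷ 28.35 g/oz ≈ 12 oz
buttermilk: 3 cup × 29/5 × 245 g/cup = 4263 g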